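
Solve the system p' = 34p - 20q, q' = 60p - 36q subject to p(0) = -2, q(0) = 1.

p(t) = -10e^(4t) + 8e^(-6t), q(t) = -15e^(4t) + 16e^(-6t)

Coefficient matrix A = [[34, -20], [60, -36]].
Characteristic polynomial det(A - λI) = λ^2 + 2λ - 24 = 0.
Eigenvalues λ = -6, 4.
For λ=-6: (A-λI) row 1 is [40, -20], so an eigenvector is (-1, -2).
For λ=4: (A-λI) row 1 is [30, -20], so an eigenvector is (2, 3).
General solution: c_1e^(-6t)(-1,-2) + c_2e^(4t)(2,3).
Applying p(0)=-2, q(0)=1 gives c_1=-8, c_2=-5.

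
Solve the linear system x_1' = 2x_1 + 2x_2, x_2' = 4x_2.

Coefficient matrix A = [[2, 2], [0, 4]].
Characteristic polynomial det(A - λI) = λ^2 - 6λ + 8 = 0.
Eigenvalues λ = 2, 4.
For λ=2: (A-λI) row 1 is [0, 2], so an eigenvector is (-1, 0).
For λ=4: (A-λI) row 1 is [-2, 2], so an eigenvector is (1, 1).
General solution: K_1e^(2t)(-1,0) + K_2e^(4t)(1,1).

x_1(t) = -K_1e^(2t) + K_2e^(4t), x_2(t) = K_2e^(4t)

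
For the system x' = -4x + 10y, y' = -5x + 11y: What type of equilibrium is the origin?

A = [[-4,10],[-5,11]]; det(A-λI) = λ^2 - 7λ + 6.
λ = 6, 1: both positive.

unstable node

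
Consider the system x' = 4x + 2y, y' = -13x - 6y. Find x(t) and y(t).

x(t) = c_1e^(-t)sin(t) - c_1e^(-t)cos(t) - c_2e^(-t)sin(t) - c_2e^(-t)cos(t), y(t) = -2c_1e^(-t)sin(t) + 3c_1e^(-t)cos(t) + 3c_2e^(-t)sin(t) + 2c_2e^(-t)cos(t)

Coefficient matrix A = [[4, 2], [-13, -6]].
Characteristic polynomial det(A - λI) = λ^2 + 2λ + 2 = 0.
Eigenvalues λ = -1 ± i (complex conjugate pair).
For λ=-1+i: an eigenvector is (-1,3) - i(1,-2) = (-1 - i, 3 + 2i).
A real fundamental pair from Re and Im of e^((-1+i)t)v: X_1 = e^(-t)(cos(t)·(-1,3) + sin(t)·(1,-2)), X_2 = e^(-t)(sin(t)·(-1,3) - cos(t)·(1,-2)).
General solution: c_1X_1 + c_2X_2.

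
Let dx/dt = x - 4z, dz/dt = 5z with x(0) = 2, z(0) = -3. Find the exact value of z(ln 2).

-96

A = [[1,-4],[0,5]]; eigenvalues λ = 5, 1.
Eigenvectors: (1,-1) for λ=5, (-1,0) for λ=1.
From the initial condition, c_1 = 3, c_2 = 1.
z(ln 2) = (3)(2^5)(-1) + (1)(2^1)(0) = -96.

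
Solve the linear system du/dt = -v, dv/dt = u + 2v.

u(t) = K_1e^(t) + K_2te^(t) + 2K_2e^(t), v(t) = -K_1e^(t) - K_2te^(t) - 3K_2e^(t)

Coefficient matrix A = [[0, -1], [1, 2]].
Characteristic polynomial det(A - λI) = λ^2 - 2λ + 1 = 0.
Single eigenvalue λ = 1 with algebraic multiplicity 2.
Eigenvector v = (1,-1); generalized eigenvector w with (A-λI)w=v is (2,-3).
General solution: e^(t)[K_1·v + K_2·(t·v + w)].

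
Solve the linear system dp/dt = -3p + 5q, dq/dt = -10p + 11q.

p(t) = -2c_1e^(4t)sin(t) + c_1e^(4t)cos(t) + c_2e^(4t)sin(t) + 2c_2e^(4t)cos(t), q(t) = -3c_1e^(4t)sin(t) + c_1e^(4t)cos(t) + c_2e^(4t)sin(t) + 3c_2e^(4t)cos(t)

Coefficient matrix A = [[-3, 5], [-10, 11]].
Characteristic polynomial det(A - λI) = λ^2 - 8λ + 17 = 0.
Eigenvalues λ = 4 ± i (complex conjugate pair).
For λ=4+i: an eigenvector is (1,1) - i(-2,-3) = (1 + 2i, 1 + 3i).
A real fundamental pair from Re and Im of e^((4+i)t)v: X_1 = e^(4t)(cos(t)·(1,1) + sin(t)·(-2,-3)), X_2 = e^(4t)(sin(t)·(1,1) - cos(t)·(-2,-3)).
General solution: c_1X_1 + c_2X_2.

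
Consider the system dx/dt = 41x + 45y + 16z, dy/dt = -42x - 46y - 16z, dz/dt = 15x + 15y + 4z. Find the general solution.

Coefficient matrix A = [[41, 45, 16], [-42, -46, -16], [15, 15, 4]].
det(A - λI) = 0 gives eigenvalues λ = -1, -4, 4.
For λ=-1: eigenvector (-1,2,-3).
For λ=-4: eigenvector (-1,1,0).
For λ=4: eigenvector (2,-2,1).
General solution: c_1e^(-t)(-1,2,-3) + c_2e^(-4t)(-1,1,0) + c_3e^(4t)(2,-2,1).

x(t) = -c_1e^(-t) - c_2e^(-4t) + 2c_3e^(4t), y(t) = 2c_1e^(-t) + c_2e^(-4t) - 2c_3e^(4t), z(t) = -3c_1e^(-t) + c_3e^(4t)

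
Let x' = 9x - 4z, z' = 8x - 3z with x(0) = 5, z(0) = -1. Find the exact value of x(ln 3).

2655

A = [[9,-4],[8,-3]]; eigenvalues λ = 1, 5.
Eigenvectors: (1,2) for λ=1, (-1,-1) for λ=5.
From the initial condition, c_1 = -6, c_2 = -11.
x(ln 3) = (-6)(3^1)(1) + (-11)(3^5)(-1) = 2655.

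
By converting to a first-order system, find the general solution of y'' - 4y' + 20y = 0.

Let x_1 = y, x_2 = y'. Then x_1' = x_2 and x_2' = -20x_1 + 4x_2.
A = [[0,1],[-20,4]]; det(A-λI) = λ^2 - 4λ + 20.
Eigenvalues λ = 2 ± 4i.

y(t) = c_1e^(2t)cos(4t) + c_2e^(2t)sin(4t)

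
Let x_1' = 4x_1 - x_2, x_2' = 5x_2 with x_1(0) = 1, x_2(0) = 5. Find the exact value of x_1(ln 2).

A = [[4,-1],[0,5]]; eigenvalues λ = 5, 4.
Eigenvectors: (-1,1) for λ=5, (1,0) for λ=4.
From the initial condition, c_1 = 5, c_2 = 6.
x_1(ln 2) = (5)(2^5)(-1) + (6)(2^4)(1) = -64.

-64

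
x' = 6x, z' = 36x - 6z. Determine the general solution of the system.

Coefficient matrix A = [[6, 0], [36, -6]].
Characteristic polynomial det(A - λI) = λ^2 - 36 = 0.
Eigenvalues λ = 6, -6.
For λ=6: (A-λI) row 2 is [36, -12], so an eigenvector is (-1, -3).
For λ=-6: (A-λI) row 1 is [12, 0], so an eigenvector is (0, -1).
General solution: C_1e^(6t)(-1,-3) + C_2e^(-6t)(0,-1).

x(t) = -C_1e^(6t), z(t) = -3C_1e^(6t) - C_2e^(-6t)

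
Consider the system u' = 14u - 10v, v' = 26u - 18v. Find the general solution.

Coefficient matrix A = [[14, -10], [26, -18]].
Characteristic polynomial det(A - λI) = λ^2 + 4λ + 8 = 0.
Eigenvalues λ = -2 ± 2i (complex conjugate pair).
For λ=-2+2i: an eigenvector is (1,2) - i(-2,-3) = (1 + 2i, 2 + 3i).
A real fundamental pair from Re and Im of e^((-2+2i)t)v: X_1 = e^(-2t)(cos(2t)·(1,2) + sin(2t)·(-2,-3)), X_2 = e^(-2t)(sin(2t)·(1,2) - cos(2t)·(-2,-3)).
General solution: c_1X_1 + c_2X_2.

u(t) = -2c_1e^(-2t)sin(2t) + c_1e^(-2t)cos(2t) + c_2e^(-2t)sin(2t) + 2c_2e^(-2t)cos(2t), v(t) = -3c_1e^(-2t)sin(2t) + 2c_1e^(-2t)cos(2t) + 2c_2e^(-2t)sin(2t) + 3c_2e^(-2t)cos(2t)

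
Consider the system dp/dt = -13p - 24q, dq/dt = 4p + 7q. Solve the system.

Coefficient matrix A = [[-13, -24], [4, 7]].
Characteristic polynomial det(A - λI) = λ^2 + 6λ + 5 = 0.
Eigenvalues λ = -1, -5.
For λ=-1: (A-λI) row 1 is [-12, -24], so an eigenvector is (2, -1).
For λ=-5: (A-λI) row 1 is [-8, -24], so an eigenvector is (-3, 1).
General solution: c_1e^(-t)(2,-1) + c_2e^(-5t)(-3,1).

p(t) = 2c_1e^(-t) - 3c_2e^(-5t), q(t) = -c_1e^(-t) + c_2e^(-5t)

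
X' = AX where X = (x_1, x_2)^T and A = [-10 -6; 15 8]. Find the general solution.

Coefficient matrix A = [[-10, -6], [15, 8]].
Characteristic polynomial det(A - λI) = λ^2 + 2λ + 10 = 0.
Eigenvalues λ = -1 ± 3i (complex conjugate pair).
For λ=-1+3i: an eigenvector is (-1,1) - i(1,-2) = (-1 - i, 1 + 2i).
A real fundamental pair from Re and Im of e^((-1+3i)t)v: X_1 = e^(-t)(cos(3t)·(-1,1) + sin(3t)·(1,-2)), X_2 = e^(-t)(sin(3t)·(-1,1) - cos(3t)·(1,-2)).
General solution: c_1X_1 + c_2X_2.

x_1(t) = c_1e^(-t)sin(3t) - c_1e^(-t)cos(3t) - c_2e^(-t)sin(3t) - c_2e^(-t)cos(3t), x_2(t) = -2c_1e^(-t)sin(3t) + c_1e^(-t)cos(3t) + c_2e^(-t)sin(3t) + 2c_2e^(-t)cos(3t)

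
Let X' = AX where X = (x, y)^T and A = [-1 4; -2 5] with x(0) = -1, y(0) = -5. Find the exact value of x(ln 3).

A = [[-1,4],[-2,5]]; eigenvalues λ = 3, 1.
Eigenvectors: (1,1) for λ=3, (2,1) for λ=1.
From the initial condition, c_1 = -9, c_2 = 4.
x(ln 3) = (-9)(3^3)(1) + (4)(3^1)(2) = -219.

-219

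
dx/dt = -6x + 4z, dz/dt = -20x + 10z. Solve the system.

x(t) = c_1e^(2t)sin(4t) - c_2e^(2t)cos(4t), z(t) = 2c_1e^(2t)sin(4t) + c_1e^(2t)cos(4t) + c_2e^(2t)sin(4t) - 2c_2e^(2t)cos(4t)

Coefficient matrix A = [[-6, 4], [-20, 10]].
Characteristic polynomial det(A - λI) = λ^2 - 4λ + 20 = 0.
Eigenvalues λ = 2 ± 4i (complex conjugate pair).
For λ=2+4i: an eigenvector is (0,1) - i(1,2) = (0 - i, 1 - 2i).
A real fundamental pair from Re and Im of e^((2+4i)t)v: X_1 = e^(2t)(cos(4t)·(0,1) + sin(4t)·(1,2)), X_2 = e^(2t)(sin(4t)·(0,1) - cos(4t)·(1,2)).
General solution: c_1X_1 + c_2X_2.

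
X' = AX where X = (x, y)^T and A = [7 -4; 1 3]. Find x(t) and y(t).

Coefficient matrix A = [[7, -4], [1, 3]].
Characteristic polynomial det(A - λI) = λ^2 - 10λ + 25 = 0.
Single eigenvalue λ = 5 with algebraic multiplicity 2.
Eigenvector v = (2,1); generalized eigenvector w with (A-λI)w=v is (3,1).
General solution: e^(5t)[C_1·v + C_2·(t·v + w)].

x(t) = 2C_1e^(5t) + 2C_2te^(5t) + 3C_2e^(5t), y(t) = C_1e^(5t) + C_2te^(5t) + C_2e^(5t)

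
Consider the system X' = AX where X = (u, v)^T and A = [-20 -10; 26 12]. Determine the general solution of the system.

Coefficient matrix A = [[-20, -10], [26, 12]].
Characteristic polynomial det(A - λI) = λ^2 + 8λ + 20 = 0.
Eigenvalues λ = -4 ± 2i (complex conjugate pair).
For λ=-4+2i: an eigenvector is (2,-3) - i(-1,2) = (2 + i, -3 - 2i).
A real fundamental pair from Re and Im of e^((-4+2i)t)v: X_1 = e^(-4t)(cos(2t)·(2,-3) + sin(2t)·(-1,2)), X_2 = e^(-4t)(sin(2t)·(2,-3) - cos(2t)·(-1,2)).
General solution: c_1X_1 + c_2X_2.

u(t) = -c_1e^(-4t)sin(2t) + 2c_1e^(-4t)cos(2t) + 2c_2e^(-4t)sin(2t) + c_2e^(-4t)cos(2t), v(t) = 2c_1e^(-4t)sin(2t) - 3c_1e^(-4t)cos(2t) - 3c_2e^(-4t)sin(2t) - 2c_2e^(-4t)cos(2t)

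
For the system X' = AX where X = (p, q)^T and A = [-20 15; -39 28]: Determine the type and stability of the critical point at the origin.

A = [[-20,15],[-39,28]]; det(A-λI) = λ^2 - 8λ + 25.
λ = 4 ± 3i: positive real part.

unstable spiral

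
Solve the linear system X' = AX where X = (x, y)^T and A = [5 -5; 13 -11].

x(t) = -C_1e^(-3t)sin(t) - 2C_1e^(-3t)cos(t) - 2C_2e^(-3t)sin(t) + C_2e^(-3t)cos(t), y(t) = -2C_1e^(-3t)sin(t) - 3C_1e^(-3t)cos(t) - 3C_2e^(-3t)sin(t) + 2C_2e^(-3t)cos(t)

Coefficient matrix A = [[5, -5], [13, -11]].
Characteristic polynomial det(A - λI) = λ^2 + 6λ + 10 = 0.
Eigenvalues λ = -3 ± i (complex conjugate pair).
For λ=-3+i: an eigenvector is (-2,-3) - i(-1,-2) = (-2 + i, -3 + 2i).
A real fundamental pair from Re and Im of e^((-3+i)t)v: X_1 = e^(-3t)(cos(t)·(-2,-3) + sin(t)·(-1,-2)), X_2 = e^(-3t)(sin(t)·(-2,-3) - cos(t)·(-1,-2)).
General solution: C_1X_1 + C_2X_2.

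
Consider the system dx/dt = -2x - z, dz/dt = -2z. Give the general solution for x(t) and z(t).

Coefficient matrix A = [[-2, -1], [0, -2]].
Characteristic polynomial det(A - λI) = λ^2 + 4λ + 4 = 0.
Single eigenvalue λ = -2 with algebraic multiplicity 2.
Eigenvector v = (-1,0); generalized eigenvector w with (A-λI)w=v is (-3,1).
General solution: e^(-2t)[K_1·v + K_2·(t·v + w)].

x(t) = -K_1e^(-2t) - K_2te^(-2t) - 3K_2e^(-2t), z(t) = K_2e^(-2t)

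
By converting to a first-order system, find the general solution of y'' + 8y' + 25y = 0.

y(t) = C_1e^(-4t)cos(3t) + C_2e^(-4t)sin(3t)

Let x_1 = y, x_2 = y'. Then x_1' = x_2 and x_2' = -25x_1 - 8x_2.
A = [[0,1],[-25,-8]]; det(A-λI) = λ^2 + 8λ + 25.
Eigenvalues λ = -4 ± 3i.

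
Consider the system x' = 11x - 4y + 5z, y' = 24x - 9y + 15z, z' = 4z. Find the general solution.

x(t) = K_1e^(4t) + K_2e^(3t) - K_3e^(-t), y(t) = 3K_1e^(4t) + 2K_2e^(3t) - 3K_3e^(-t), z(t) = K_1e^(4t)

Coefficient matrix A = [[11, -4, 5], [24, -9, 15], [0, 0, 4]].
det(A - λI) = 0 gives eigenvalues λ = 4, 3, -1.
For λ=4: eigenvector (1,3,1).
For λ=3: eigenvector (1,2,0).
For λ=-1: eigenvector (-1,-3,0).
General solution: K_1e^(4t)(1,3,1) + K_2e^(3t)(1,2,0) + K_3e^(-t)(-1,-3,0).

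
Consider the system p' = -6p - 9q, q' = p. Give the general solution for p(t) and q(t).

Coefficient matrix A = [[-6, -9], [1, 0]].
Characteristic polynomial det(A - λI) = λ^2 + 6λ + 9 = 0.
Single eigenvalue λ = -3 with algebraic multiplicity 2.
Eigenvector v = (-3,1); generalized eigenvector w with (A-λI)w=v is (1,0).
General solution: e^(-3t)[c_1·v + c_2·(t·v + w)].

p(t) = -3c_1e^(-3t) - 3c_2te^(-3t) + c_2e^(-3t), q(t) = c_1e^(-3t) + c_2te^(-3t)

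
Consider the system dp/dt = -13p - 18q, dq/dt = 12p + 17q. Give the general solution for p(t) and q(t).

p(t) = -3K_1e^(-t) - K_2e^(5t), q(t) = 2K_1e^(-t) + K_2e^(5t)

Coefficient matrix A = [[-13, -18], [12, 17]].
Characteristic polynomial det(A - λI) = λ^2 - 4λ - 5 = 0.
Eigenvalues λ = -1, 5.
For λ=-1: (A-λI) row 1 is [-12, -18], so an eigenvector is (-3, 2).
For λ=5: (A-λI) row 1 is [-18, -18], so an eigenvector is (-1, 1).
General solution: K_1e^(-t)(-3,2) + K_2e^(5t)(-1,1).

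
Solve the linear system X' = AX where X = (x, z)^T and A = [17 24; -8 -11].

Coefficient matrix A = [[17, 24], [-8, -11]].
Characteristic polynomial det(A - λI) = λ^2 - 6λ + 5 = 0.
Eigenvalues λ = 1, 5.
For λ=1: (A-λI) row 1 is [16, 24], so an eigenvector is (-3, 2).
For λ=5: (A-λI) row 1 is [12, 24], so an eigenvector is (2, -1).
General solution: K_1e^(t)(-3,2) + K_2e^(5t)(2,-1).

x(t) = -3K_1e^(t) + 2K_2e^(5t), z(t) = 2K_1e^(t) - K_2e^(5t)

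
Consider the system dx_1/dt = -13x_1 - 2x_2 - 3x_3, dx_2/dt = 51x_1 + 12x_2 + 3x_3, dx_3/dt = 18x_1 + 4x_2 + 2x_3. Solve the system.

x_1(t) = K_1e^(3t) + 2K_2e^(2t) + K_3e^(-4t), x_2(t) = -5K_1e^(3t) - 9K_2e^(2t) - 3K_3e^(-4t), x_3(t) = -2K_1e^(3t) - 4K_2e^(2t) - K_3e^(-4t)

Coefficient matrix A = [[-13, -2, -3], [51, 12, 3], [18, 4, 2]].
det(A - λI) = 0 gives eigenvalues λ = 3, 2, -4.
For λ=3: eigenvector (1,-5,-2).
For λ=2: eigenvector (2,-9,-4).
For λ=-4: eigenvector (1,-3,-1).
General solution: K_1e^(3t)(1,-5,-2) + K_2e^(2t)(2,-9,-4) + K_3e^(-4t)(1,-3,-1).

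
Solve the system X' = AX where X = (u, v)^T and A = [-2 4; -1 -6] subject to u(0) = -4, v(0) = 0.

u(t) = -8te^(-4t) - 4e^(-4t), v(t) = 4te^(-4t)

Coefficient matrix A = [[-2, 4], [-1, -6]].
Characteristic polynomial det(A - λI) = λ^2 + 8λ + 16 = 0.
Single eigenvalue λ = -4 with algebraic multiplicity 2.
Eigenvector v = (-2,1); generalized eigenvector w with (A-λI)w=v is (3,-2).
General solution: e^(-4t)[K_1·v + K_2·(t·v + w)].
Applying u(0)=-4, v(0)=0 gives K_1=8, K_2=4.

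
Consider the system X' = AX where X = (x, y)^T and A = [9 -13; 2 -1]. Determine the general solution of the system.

x(t) = 3c_1e^(4t)sin(t) - 2c_1e^(4t)cos(t) - 2c_2e^(4t)sin(t) - 3c_2e^(4t)cos(t), y(t) = c_1e^(4t)sin(t) - c_1e^(4t)cos(t) - c_2e^(4t)sin(t) - c_2e^(4t)cos(t)

Coefficient matrix A = [[9, -13], [2, -1]].
Characteristic polynomial det(A - λI) = λ^2 - 8λ + 17 = 0.
Eigenvalues λ = 4 ± i (complex conjugate pair).
For λ=4+i: an eigenvector is (-2,-1) - i(3,1) = (-2 - 3i, -1 - i).
A real fundamental pair from Re and Im of e^((4+i)t)v: X_1 = e^(4t)(cos(t)·(-2,-1) + sin(t)·(3,1)), X_2 = e^(4t)(sin(t)·(-2,-1) - cos(t)·(3,1)).
General solution: c_1X_1 + c_2X_2.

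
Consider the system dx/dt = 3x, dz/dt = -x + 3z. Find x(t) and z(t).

x(t) = -K_2e^(3t), z(t) = K_1e^(3t) + K_2te^(3t) - 2K_2e^(3t)

Coefficient matrix A = [[3, 0], [-1, 3]].
Characteristic polynomial det(A - λI) = λ^2 - 6λ + 9 = 0.
Single eigenvalue λ = 3 with algebraic multiplicity 2.
Eigenvector v = (0,1); generalized eigenvector w with (A-λI)w=v is (-1,-2).
General solution: e^(3t)[K_1·v + K_2·(t·v + w)].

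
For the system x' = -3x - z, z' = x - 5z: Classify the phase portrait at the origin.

A = [[-3,-1],[1,-5]]; det(A-λI) = λ^2 + 8λ + 16.
repeated λ = -4 with a single eigenvector.

stable improper node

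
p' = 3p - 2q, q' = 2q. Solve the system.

p(t) = c_1e^(3t) - 2c_2e^(2t), q(t) = -c_2e^(2t)

Coefficient matrix A = [[3, -2], [0, 2]].
Characteristic polynomial det(A - λI) = λ^2 - 5λ + 6 = 0.
Eigenvalues λ = 3, 2.
For λ=3: (A-λI) row 1 is [0, -2], so an eigenvector is (1, 0).
For λ=2: (A-λI) row 1 is [1, -2], so an eigenvector is (-2, -1).
General solution: c_1e^(3t)(1,0) + c_2e^(2t)(-2,-1).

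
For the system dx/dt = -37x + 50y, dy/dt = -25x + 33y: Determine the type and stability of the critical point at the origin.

A = [[-37,50],[-25,33]]; det(A-λI) = λ^2 + 4λ + 29.
λ = -2 ± 5i: negative real part.

stable spiral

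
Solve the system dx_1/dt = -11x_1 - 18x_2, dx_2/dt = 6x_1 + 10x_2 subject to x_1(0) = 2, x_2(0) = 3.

x_1(t) = -24e^(t) + 26e^(-2t), x_2(t) = 16e^(t) - 13e^(-2t)

Coefficient matrix A = [[-11, -18], [6, 10]].
Characteristic polynomial det(A - λI) = λ^2 + λ - 2 = 0.
Eigenvalues λ = 1, -2.
For λ=1: (A-λI) row 1 is [-12, -18], so an eigenvector is (-3, 2).
For λ=-2: (A-λI) row 1 is [-9, -18], so an eigenvector is (2, -1).
General solution: C_1e^(t)(-3,2) + C_2e^(-2t)(2,-1).
Applying x_1(0)=2, x_2(0)=3 gives C_1=8, C_2=13.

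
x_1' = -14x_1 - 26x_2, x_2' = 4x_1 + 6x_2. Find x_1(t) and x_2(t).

Coefficient matrix A = [[-14, -26], [4, 6]].
Characteristic polynomial det(A - λI) = λ^2 + 8λ + 20 = 0.
Eigenvalues λ = -4 ± 2i (complex conjugate pair).
For λ=-4+2i: an eigenvector is (3,-1) - i(-2,1) = (3 + 2i, -1 - i).
A real fundamental pair from Re and Im of e^((-4+2i)t)v: X_1 = e^(-4t)(cos(2t)·(3,-1) + sin(2t)·(-2,1)), X_2 = e^(-4t)(sin(2t)·(3,-1) - cos(2t)·(-2,1)).
General solution: K_1X_1 + K_2X_2.

x_1(t) = -2K_1e^(-4t)sin(2t) + 3K_1e^(-4t)cos(2t) + 3K_2e^(-4t)sin(2t) + 2K_2e^(-4t)cos(2t), x_2(t) = K_1e^(-4t)sin(2t) - K_1e^(-4t)cos(2t) - K_2e^(-4t)sin(2t) - K_2e^(-4t)cos(2t)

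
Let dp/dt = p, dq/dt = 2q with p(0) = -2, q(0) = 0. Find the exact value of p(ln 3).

A = [[1,0],[0,2]]; eigenvalues λ = 2, 1.
Eigenvectors: (0,-1) for λ=2, (1,0) for λ=1.
From the initial condition, c_1 = 0, c_2 = -2.
p(ln 3) = (0)(3^2)(0) + (-2)(3^1)(1) = -6.

-6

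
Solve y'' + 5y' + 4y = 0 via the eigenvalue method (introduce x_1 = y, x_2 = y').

y(t) = K_1e^(-4t) + K_2e^(-t)

Let x_1 = y, x_2 = y'. Then x_1' = x_2 and x_2' = -4x_1 - 5x_2.
A = [[0,1],[-4,-5]]; det(A-λI) = λ^2 + 5λ + 4.
Eigenvalues λ = -4, -1 with eigenvectors (1,-4), (1,-1).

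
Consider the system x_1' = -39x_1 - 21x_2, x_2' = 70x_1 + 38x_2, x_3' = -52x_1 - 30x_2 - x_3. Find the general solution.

x_1(t) = c_2e^(3t) - 3c_3e^(-4t), x_2(t) = -2c_2e^(3t) + 5c_3e^(-4t), x_3(t) = c_1e^(-t) + 2c_2e^(3t) - 2c_3e^(-4t)

Coefficient matrix A = [[-39, -21, 0], [70, 38, 0], [-52, -30, -1]].
det(A - λI) = 0 gives eigenvalues λ = -1, 3, -4.
For λ=-1: eigenvector (0,0,1).
For λ=3: eigenvector (1,-2,2).
For λ=-4: eigenvector (-3,5,-2).
General solution: c_1e^(-t)(0,0,1) + c_2e^(3t)(1,-2,2) + c_3e^(-4t)(-3,5,-2).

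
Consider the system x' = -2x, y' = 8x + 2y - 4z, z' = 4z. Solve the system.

x(t) = K_1e^(-2t), y(t) = -2K_1e^(-2t) + K_2e^(2t) - 2K_3e^(4t), z(t) = K_3e^(4t)

Coefficient matrix A = [[-2, 0, 0], [8, 2, -4], [0, 0, 4]].
det(A - λI) = 0 gives eigenvalues λ = -2, 2, 4.
For λ=-2: eigenvector (1,-2,0).
For λ=2: eigenvector (0,1,0).
For λ=4: eigenvector (0,-2,1).
General solution: K_1e^(-2t)(1,-2,0) + K_2e^(2t)(0,1,0) + K_3e^(4t)(0,-2,1).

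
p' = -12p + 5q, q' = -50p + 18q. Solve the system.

p(t) = K_1e^(3t)sin(5t) - K_2e^(3t)cos(5t), q(t) = 3K_1e^(3t)sin(5t) + K_1e^(3t)cos(5t) + K_2e^(3t)sin(5t) - 3K_2e^(3t)cos(5t)

Coefficient matrix A = [[-12, 5], [-50, 18]].
Characteristic polynomial det(A - λI) = λ^2 - 6λ + 34 = 0.
Eigenvalues λ = 3 ± 5i (complex conjugate pair).
For λ=3+5i: an eigenvector is (0,1) - i(1,3) = (0 - i, 1 - 3i).
A real fundamental pair from Re and Im of e^((3+5i)t)v: X_1 = e^(3t)(cos(5t)·(0,1) + sin(5t)·(1,3)), X_2 = e^(3t)(sin(5t)·(0,1) - cos(5t)·(1,3)).
General solution: K_1X_1 + K_2X_2.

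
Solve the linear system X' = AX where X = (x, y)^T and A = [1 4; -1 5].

x(t) = 2C_1e^(3t) + 2C_2te^(3t) - C_2e^(3t), y(t) = C_1e^(3t) + C_2te^(3t)

Coefficient matrix A = [[1, 4], [-1, 5]].
Characteristic polynomial det(A - λI) = λ^2 - 6λ + 9 = 0.
Single eigenvalue λ = 3 with algebraic multiplicity 2.
Eigenvector v = (2,1); generalized eigenvector w with (A-λI)w=v is (-1,0).
General solution: e^(3t)[C_1·v + C_2·(t·v + w)].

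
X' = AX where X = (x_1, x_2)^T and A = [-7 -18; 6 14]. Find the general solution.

x_1(t) = 3c_1e^(5t) + 2c_2e^(2t), x_2(t) = -2c_1e^(5t) - c_2e^(2t)

Coefficient matrix A = [[-7, -18], [6, 14]].
Characteristic polynomial det(A - λI) = λ^2 - 7λ + 10 = 0.
Eigenvalues λ = 5, 2.
For λ=5: (A-λI) row 1 is [-12, -18], so an eigenvector is (3, -2).
For λ=2: (A-λI) row 1 is [-9, -18], so an eigenvector is (2, -1).
General solution: c_1e^(5t)(3,-2) + c_2e^(2t)(2,-1).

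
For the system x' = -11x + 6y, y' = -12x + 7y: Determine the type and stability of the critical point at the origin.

A = [[-11,6],[-12,7]]; det(A-λI) = λ^2 + 4λ - 5.
λ = -5, 1: opposite signs.

saddle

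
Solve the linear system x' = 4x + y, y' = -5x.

x(t) = c_1e^(2t)cos(t) + c_2e^(2t)sin(t), y(t) = -c_1e^(2t)sin(t) - 2c_1e^(2t)cos(t) - 2c_2e^(2t)sin(t) + c_2e^(2t)cos(t)

Coefficient matrix A = [[4, 1], [-5, 0]].
Characteristic polynomial det(A - λI) = λ^2 - 4λ + 5 = 0.
Eigenvalues λ = 2 ± i (complex conjugate pair).
For λ=2+i: an eigenvector is (1,-2) - i(0,-1) = (1, -2 + i).
A real fundamental pair from Re and Im of e^((2+i)t)v: X_1 = e^(2t)(cos(t)·(1,-2) + sin(t)·(0,-1)), X_2 = e^(2t)(sin(t)·(1,-2) - cos(t)·(0,-1)).
General solution: c_1X_1 + c_2X_2.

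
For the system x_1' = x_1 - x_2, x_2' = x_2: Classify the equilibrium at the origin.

A = [[1,-1],[0,1]]; det(A-λI) = λ^2 - 2λ + 1.
repeated λ = 1 with a single eigenvector.

unstable improper node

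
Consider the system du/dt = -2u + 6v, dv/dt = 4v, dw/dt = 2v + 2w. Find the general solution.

Coefficient matrix A = [[-2, 6, 0], [0, 4, 0], [0, 2, 2]].
det(A - λI) = 0 gives eigenvalues λ = -2, 4, 2.
For λ=-2: eigenvector (1,0,0).
For λ=4: eigenvector (1,1,1).
For λ=2: eigenvector (0,0,1).
General solution: C_1e^(-2t)(1,0,0) + C_2e^(4t)(1,1,1) + C_3e^(2t)(0,0,1).

u(t) = C_1e^(-2t) + C_2e^(4t), v(t) = C_2e^(4t), w(t) = C_2e^(4t) + C_3e^(2t)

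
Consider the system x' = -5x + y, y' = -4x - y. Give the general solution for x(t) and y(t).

Coefficient matrix A = [[-5, 1], [-4, -1]].
Characteristic polynomial det(A - λI) = λ^2 + 6λ + 9 = 0.
Single eigenvalue λ = -3 with algebraic multiplicity 2.
Eigenvector v = (-1,-2); generalized eigenvector w with (A-λI)w=v is (1,1).
General solution: e^(-3t)[c_1·v + c_2·(t·v + w)].

x(t) = -c_1e^(-3t) - c_2te^(-3t) + c_2e^(-3t), y(t) = -2c_1e^(-3t) - 2c_2te^(-3t) + c_2e^(-3t)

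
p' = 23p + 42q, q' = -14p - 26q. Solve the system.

Coefficient matrix A = [[23, 42], [-14, -26]].
Characteristic polynomial det(A - λI) = λ^2 + 3λ - 10 = 0.
Eigenvalues λ = 2, -5.
For λ=2: (A-λI) row 1 is [21, 42], so an eigenvector is (-2, 1).
For λ=-5: (A-λI) row 1 is [28, 42], so an eigenvector is (3, -2).
General solution: K_1e^(2t)(-2,1) + K_2e^(-5t)(3,-2).

p(t) = -2K_1e^(2t) + 3K_2e^(-5t), q(t) = K_1e^(2t) - 2K_2e^(-5t)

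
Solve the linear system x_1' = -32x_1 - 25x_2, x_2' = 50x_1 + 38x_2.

x_1(t) = 2C_1e^(3t)sin(5t) - C_1e^(3t)cos(5t) - C_2e^(3t)sin(5t) - 2C_2e^(3t)cos(5t), x_2(t) = -3C_1e^(3t)sin(5t) + C_1e^(3t)cos(5t) + C_2e^(3t)sin(5t) + 3C_2e^(3t)cos(5t)

Coefficient matrix A = [[-32, -25], [50, 38]].
Characteristic polynomial det(A - λI) = λ^2 - 6λ + 34 = 0.
Eigenvalues λ = 3 ± 5i (complex conjugate pair).
For λ=3+5i: an eigenvector is (-1,1) - i(2,-3) = (-1 - 2i, 1 + 3i).
A real fundamental pair from Re and Im of e^((3+5i)t)v: X_1 = e^(3t)(cos(5t)·(-1,1) + sin(5t)·(2,-3)), X_2 = e^(3t)(sin(5t)·(-1,1) - cos(5t)·(2,-3)).
General solution: C_1X_1 + C_2X_2.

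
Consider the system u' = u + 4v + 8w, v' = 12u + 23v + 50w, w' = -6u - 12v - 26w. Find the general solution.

u(t) = C_1e^(t) - 2C_2e^(-t), v(t) = 4C_1e^(t) + C_2e^(-t) - 2C_3e^(-2t), w(t) = -2C_1e^(t) + C_3e^(-2t)

Coefficient matrix A = [[1, 4, 8], [12, 23, 50], [-6, -12, -26]].
det(A - λI) = 0 gives eigenvalues λ = 1, -1, -2.
For λ=1: eigenvector (1,4,-2).
For λ=-1: eigenvector (-2,1,0).
For λ=-2: eigenvector (0,-2,1).
General solution: C_1e^(t)(1,4,-2) + C_2e^(-t)(-2,1,0) + C_3e^(-2t)(0,-2,1).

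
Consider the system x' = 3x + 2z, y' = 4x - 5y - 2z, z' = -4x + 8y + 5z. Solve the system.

x(t) = -K_1e^(-t) + 2K_2e^(3t) - K_3e^(t), y(t) = -2K_1e^(-t) + K_2e^(3t) - K_3e^(t), z(t) = 2K_1e^(-t) + K_3e^(t)

Coefficient matrix A = [[3, 0, 2], [4, -5, -2], [-4, 8, 5]].
det(A - λI) = 0 gives eigenvalues λ = -1, 3, 1.
For λ=-1: eigenvector (-1,-2,2).
For λ=3: eigenvector (2,1,0).
For λ=1: eigenvector (-1,-1,1).
General solution: K_1e^(-t)(-1,-2,2) + K_2e^(3t)(2,1,0) + K_3e^(t)(-1,-1,1).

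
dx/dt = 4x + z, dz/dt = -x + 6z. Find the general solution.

Coefficient matrix A = [[4, 1], [-1, 6]].
Characteristic polynomial det(A - λI) = λ^2 - 10λ + 25 = 0.
Single eigenvalue λ = 5 with algebraic multiplicity 2.
Eigenvector v = (1,1); generalized eigenvector w with (A-λI)w=v is (-2,-1).
General solution: e^(5t)[K_1·v + K_2·(t·v + w)].

x(t) = K_1e^(5t) + K_2te^(5t) - 2K_2e^(5t), z(t) = K_1e^(5t) + K_2te^(5t) - K_2e^(5t)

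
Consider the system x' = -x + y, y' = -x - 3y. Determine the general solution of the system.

Coefficient matrix A = [[-1, 1], [-1, -3]].
Characteristic polynomial det(A - λI) = λ^2 + 4λ + 4 = 0.
Single eigenvalue λ = -2 with algebraic multiplicity 2.
Eigenvector v = (1,-1); generalized eigenvector w with (A-λI)w=v is (-2,3).
General solution: e^(-2t)[K_1·v + K_2·(t·v + w)].

x(t) = K_1e^(-2t) + K_2te^(-2t) - 2K_2e^(-2t), y(t) = -K_1e^(-2t) - K_2te^(-2t) + 3K_2e^(-2t)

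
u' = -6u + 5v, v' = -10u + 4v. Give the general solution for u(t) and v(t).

Coefficient matrix A = [[-6, 5], [-10, 4]].
Characteristic polynomial det(A - λI) = λ^2 + 2λ + 26 = 0.
Eigenvalues λ = -1 ± 5i (complex conjugate pair).
For λ=-1+5i: an eigenvector is (-1,-1) - i(0,1) = (-1, -1 - i).
A real fundamental pair from Re and Im of e^((-1+5i)t)v: X_1 = e^(-t)(cos(5t)·(-1,-1) + sin(5t)·(0,1)), X_2 = e^(-t)(sin(5t)·(-1,-1) - cos(5t)·(0,1)).
General solution: K_1X_1 + K_2X_2.

u(t) = -K_1e^(-t)cos(5t) - K_2e^(-t)sin(5t), v(t) = K_1e^(-t)sin(5t) - K_1e^(-t)cos(5t) - K_2e^(-t)sin(5t) - K_2e^(-t)cos(5t)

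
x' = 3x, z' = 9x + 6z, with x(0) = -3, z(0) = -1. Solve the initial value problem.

Coefficient matrix A = [[3, 0], [9, 6]].
Characteristic polynomial det(A - λI) = λ^2 - 9λ + 18 = 0.
Eigenvalues λ = 6, 3.
For λ=6: (A-λI) row 1 is [-3, 0], so an eigenvector is (0, 1).
For λ=3: (A-λI) row 2 is [9, 3], so an eigenvector is (-1, 3).
General solution: K_1e^(6t)(0,1) + K_2e^(3t)(-1,3).
Applying x(0)=-3, z(0)=-1 gives K_1=-10, K_2=3.

x(t) = -3e^(3t), z(t) = -10e^(6t) + 9e^(3t)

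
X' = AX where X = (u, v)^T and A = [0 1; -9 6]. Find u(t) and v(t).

Coefficient matrix A = [[0, 1], [-9, 6]].
Characteristic polynomial det(A - λI) = λ^2 - 6λ + 9 = 0.
Single eigenvalue λ = 3 with algebraic multiplicity 2.
Eigenvector v = (-1,-3); generalized eigenvector w with (A-λI)w=v is (1,2).
General solution: e^(3t)[C_1·v + C_2·(t·v + w)].

u(t) = -C_1e^(3t) - C_2te^(3t) + C_2e^(3t), v(t) = -3C_1e^(3t) - 3C_2te^(3t) + 2C_2e^(3t)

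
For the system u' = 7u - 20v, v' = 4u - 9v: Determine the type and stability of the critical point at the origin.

stable spiral

A = [[7,-20],[4,-9]]; det(A-λI) = λ^2 + 2λ + 17.
λ = -1 ± 4i: negative real part.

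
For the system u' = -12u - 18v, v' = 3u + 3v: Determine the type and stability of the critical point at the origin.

stable node

A = [[-12,-18],[3,3]]; det(A-λI) = λ^2 + 9λ + 18.
λ = -3, -6: both negative.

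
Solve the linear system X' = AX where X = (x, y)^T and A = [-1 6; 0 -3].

Coefficient matrix A = [[-1, 6], [0, -3]].
Characteristic polynomial det(A - λI) = λ^2 + 4λ + 3 = 0.
Eigenvalues λ = -1, -3.
For λ=-1: (A-λI) row 1 is [0, 6], so an eigenvector is (1, 0).
For λ=-3: (A-λI) row 1 is [2, 6], so an eigenvector is (-3, 1).
General solution: c_1e^(-t)(1,0) + c_2e^(-3t)(-3,1).

x(t) = c_1e^(-t) - 3c_2e^(-3t), y(t) = c_2e^(-3t)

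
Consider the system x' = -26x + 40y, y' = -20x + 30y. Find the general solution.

Coefficient matrix A = [[-26, 40], [-20, 30]].
Characteristic polynomial det(A - λI) = λ^2 - 4λ + 20 = 0.
Eigenvalues λ = 2 ± 4i (complex conjugate pair).
For λ=2+4i: an eigenvector is (1,1) - i(3,2) = (1 - 3i, 1 - 2i).
A real fundamental pair from Re and Im of e^((2+4i)t)v: X_1 = e^(2t)(cos(4t)·(1,1) + sin(4t)·(3,2)), X_2 = e^(2t)(sin(4t)·(1,1) - cos(4t)·(3,2)).
General solution: K_1X_1 + K_2X_2.

x(t) = 3K_1e^(2t)sin(4t) + K_1e^(2t)cos(4t) + K_2e^(2t)sin(4t) - 3K_2e^(2t)cos(4t), y(t) = 2K_1e^(2t)sin(4t) + K_1e^(2t)cos(4t) + K_2e^(2t)sin(4t) - 2K_2e^(2t)cos(4t)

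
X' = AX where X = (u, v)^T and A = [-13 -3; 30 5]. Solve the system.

u(t) = C_1e^(-4t)sin(3t) - C_2e^(-4t)cos(3t), v(t) = -3C_1e^(-4t)sin(3t) - C_1e^(-4t)cos(3t) - C_2e^(-4t)sin(3t) + 3C_2e^(-4t)cos(3t)

Coefficient matrix A = [[-13, -3], [30, 5]].
Characteristic polynomial det(A - λI) = λ^2 + 8λ + 25 = 0.
Eigenvalues λ = -4 ± 3i (complex conjugate pair).
For λ=-4+3i: an eigenvector is (0,-1) - i(1,-3) = (0 - i, -1 + 3i).
A real fundamental pair from Re and Im of e^((-4+3i)t)v: X_1 = e^(-4t)(cos(3t)·(0,-1) + sin(3t)·(1,-3)), X_2 = e^(-4t)(sin(3t)·(0,-1) - cos(3t)·(1,-3)).
General solution: C_1X_1 + C_2X_2.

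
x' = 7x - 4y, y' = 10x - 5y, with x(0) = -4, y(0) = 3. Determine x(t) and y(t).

Coefficient matrix A = [[7, -4], [10, -5]].
Characteristic polynomial det(A - λI) = λ^2 - 2λ + 5 = 0.
Eigenvalues λ = 1 ± 2i (complex conjugate pair).
For λ=1+2i: an eigenvector is (-1,-2) - i(1,1) = (-1 - i, -2 - i).
A real fundamental pair from Re and Im of e^((1+2i)t)v: X_1 = e^(t)(cos(2t)·(-1,-2) + sin(2t)·(1,1)), X_2 = e^(t)(sin(2t)·(-1,-2) - cos(2t)·(1,1)).
General solution: c_1X_1 + c_2X_2.
Applying x(0)=-4, y(0)=3 gives c_1=-7, c_2=11.

x(t) = -18e^(t)sin(2t) - 4e^(t)cos(2t), y(t) = -29e^(t)sin(2t) + 3e^(t)cos(2t)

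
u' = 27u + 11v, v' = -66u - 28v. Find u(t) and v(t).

Coefficient matrix A = [[27, 11], [-66, -28]].
Characteristic polynomial det(A - λI) = λ^2 + λ - 30 = 0.
Eigenvalues λ = 5, -6.
For λ=5: (A-λI) row 1 is [22, 11], so an eigenvector is (1, -2).
For λ=-6: (A-λI) row 1 is [33, 11], so an eigenvector is (1, -3).
General solution: C_1e^(5t)(1,-2) + C_2e^(-6t)(1,-3).

u(t) = C_1e^(5t) + C_2e^(-6t), v(t) = -2C_1e^(5t) - 3C_2e^(-6t)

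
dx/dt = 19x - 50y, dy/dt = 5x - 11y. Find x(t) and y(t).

x(t) = -3C_1e^(4t)sin(5t) - C_1e^(4t)cos(5t) - C_2e^(4t)sin(5t) + 3C_2e^(4t)cos(5t), y(t) = -C_1e^(4t)sin(5t) + C_2e^(4t)cos(5t)

Coefficient matrix A = [[19, -50], [5, -11]].
Characteristic polynomial det(A - λI) = λ^2 - 8λ + 41 = 0.
Eigenvalues λ = 4 ± 5i (complex conjugate pair).
For λ=4+5i: an eigenvector is (-1,0) - i(-3,-1) = (-1 + 3i, 0 + i).
A real fundamental pair from Re and Im of e^((4+5i)t)v: X_1 = e^(4t)(cos(5t)·(-1,0) + sin(5t)·(-3,-1)), X_2 = e^(4t)(sin(5t)·(-1,0) - cos(5t)·(-3,-1)).
General solution: C_1X_1 + C_2X_2.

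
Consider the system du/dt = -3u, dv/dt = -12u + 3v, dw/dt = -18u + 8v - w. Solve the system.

Coefficient matrix A = [[-3, 0, 0], [-12, 3, 0], [-18, 8, -1]].
det(A - λI) = 0 gives eigenvalues λ = -1, -3, 3.
For λ=-1: eigenvector (0,0,-1).
For λ=-3: eigenvector (1,2,1).
For λ=3: eigenvector (0,1,2).
General solution: C_1e^(-t)(0,0,-1) + C_2e^(-3t)(1,2,1) + C_3e^(3t)(0,1,2).

u(t) = C_2e^(-3t), v(t) = 2C_2e^(-3t) + C_3e^(3t), w(t) = -C_1e^(-t) + C_2e^(-3t) + 2C_3e^(3t)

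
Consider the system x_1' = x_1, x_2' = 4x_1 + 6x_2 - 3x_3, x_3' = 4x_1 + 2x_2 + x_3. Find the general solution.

Coefficient matrix A = [[1, 0, 0], [4, 6, -3], [4, 2, 1]].
det(A - λI) = 0 gives eigenvalues λ = 1, 3, 4.
For λ=1: eigenvector (1,-2,-2).
For λ=3: eigenvector (0,1,1).
For λ=4: eigenvector (0,-3,-2).
General solution: c_1e^(t)(1,-2,-2) + c_2e^(3t)(0,1,1) + c_3e^(4t)(0,-3,-2).

x_1(t) = c_1e^(t), x_2(t) = -2c_1e^(t) + c_2e^(3t) - 3c_3e^(4t), x_3(t) = -2c_1e^(t) + c_2e^(3t) - 2c_3e^(4t)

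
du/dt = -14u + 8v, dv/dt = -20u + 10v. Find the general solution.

u(t) = -c_1e^(-2t)sin(4t) - c_1e^(-2t)cos(4t) - c_2e^(-2t)sin(4t) + c_2e^(-2t)cos(4t), v(t) = -c_1e^(-2t)sin(4t) - 2c_1e^(-2t)cos(4t) - 2c_2e^(-2t)sin(4t) + c_2e^(-2t)cos(4t)

Coefficient matrix A = [[-14, 8], [-20, 10]].
Characteristic polynomial det(A - λI) = λ^2 + 4λ + 20 = 0.
Eigenvalues λ = -2 ± 4i (complex conjugate pair).
For λ=-2+4i: an eigenvector is (-1,-2) - i(-1,-1) = (-1 + i, -2 + i).
A real fundamental pair from Re and Im of e^((-2+4i)t)v: X_1 = e^(-2t)(cos(4t)·(-1,-2) + sin(4t)·(-1,-1)), X_2 = e^(-2t)(sin(4t)·(-1,-2) - cos(4t)·(-1,-1)).
General solution: c_1X_1 + c_2X_2.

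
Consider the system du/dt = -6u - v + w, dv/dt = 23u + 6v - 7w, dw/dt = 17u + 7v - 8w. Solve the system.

u(t) = c_1e^(-4t) + c_2e^(-3t), v(t) = -3c_1e^(-4t) - c_2e^(-3t) - c_3e^(-t), w(t) = -c_1e^(-4t) + 2c_2e^(-3t) - c_3e^(-t)

Coefficient matrix A = [[-6, -1, 1], [23, 6, -7], [17, 7, -8]].
det(A - λI) = 0 gives eigenvalues λ = -4, -3, -1.
For λ=-4: eigenvector (1,-3,-1).
For λ=-3: eigenvector (1,-1,2).
For λ=-1: eigenvector (0,-1,-1).
General solution: c_1e^(-4t)(1,-3,-1) + c_2e^(-3t)(1,-1,2) + c_3e^(-t)(0,-1,-1).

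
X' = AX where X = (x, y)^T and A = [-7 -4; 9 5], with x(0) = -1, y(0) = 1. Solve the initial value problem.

Coefficient matrix A = [[-7, -4], [9, 5]].
Characteristic polynomial det(A - λI) = λ^2 + 2λ + 1 = 0.
Single eigenvalue λ = -1 with algebraic multiplicity 2.
Eigenvector v = (-2,3); generalized eigenvector w with (A-λI)w=v is (-1,2).
General solution: e^(-t)[K_1·v + K_2·(t·v + w)].
Applying x(0)=-1, y(0)=1 gives K_1=1, K_2=-1.

x(t) = 2te^(-t) - e^(-t), y(t) = -3te^(-t) + e^(-t)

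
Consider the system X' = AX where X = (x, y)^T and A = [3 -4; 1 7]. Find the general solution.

Coefficient matrix A = [[3, -4], [1, 7]].
Characteristic polynomial det(A - λI) = λ^2 - 10λ + 25 = 0.
Single eigenvalue λ = 5 with algebraic multiplicity 2.
Eigenvector v = (-2,1); generalized eigenvector w with (A-λI)w=v is (-3,2).
General solution: e^(5t)[K_1·v + K_2·(t·v + w)].

x(t) = -2K_1e^(5t) - 2K_2te^(5t) - 3K_2e^(5t), y(t) = K_1e^(5t) + K_2te^(5t) + 2K_2e^(5t)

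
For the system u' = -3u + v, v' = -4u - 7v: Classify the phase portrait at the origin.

stable improper node

A = [[-3,1],[-4,-7]]; det(A-λI) = λ^2 + 10λ + 25.
repeated λ = -5 with a single eigenvector.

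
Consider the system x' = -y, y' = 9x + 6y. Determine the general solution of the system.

x(t) = -c_1e^(3t) - c_2te^(3t), y(t) = 3c_1e^(3t) + 3c_2te^(3t) + c_2e^(3t)

Coefficient matrix A = [[0, -1], [9, 6]].
Characteristic polynomial det(A - λI) = λ^2 - 6λ + 9 = 0.
Single eigenvalue λ = 3 with algebraic multiplicity 2.
Eigenvector v = (-1,3); generalized eigenvector w with (A-λI)w=v is (0,1).
General solution: e^(3t)[c_1·v + c_2·(t·v + w)].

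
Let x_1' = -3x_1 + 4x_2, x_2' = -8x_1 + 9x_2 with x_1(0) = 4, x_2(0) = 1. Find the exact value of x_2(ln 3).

-1437

A = [[-3,4],[-8,9]]; eigenvalues λ = 5, 1.
Eigenvectors: (-1,-2) for λ=5, (-1,-1) for λ=1.
From the initial condition, c_1 = 3, c_2 = -7.
x_2(ln 3) = (3)(3^5)(-2) + (-7)(3^1)(-1) = -1437.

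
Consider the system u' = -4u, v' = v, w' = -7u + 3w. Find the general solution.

Coefficient matrix A = [[-4, 0, 0], [0, 1, 0], [-7, 0, 3]].
det(A - λI) = 0 gives eigenvalues λ = 3, 1, -4.
For λ=3: eigenvector (0,0,1).
For λ=1: eigenvector (0,1,0).
For λ=-4: eigenvector (1,0,1).
General solution: C_1e^(3t)(0,0,1) + C_2e^(t)(0,1,0) + C_3e^(-4t)(1,0,1).

u(t) = C_3e^(-4t), v(t) = C_2e^(t), w(t) = C_1e^(3t) + C_3e^(-4t)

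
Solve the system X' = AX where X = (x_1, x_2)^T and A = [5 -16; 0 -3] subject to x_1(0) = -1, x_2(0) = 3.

Coefficient matrix A = [[5, -16], [0, -3]].
Characteristic polynomial det(A - λI) = λ^2 - 2λ - 15 = 0.
Eigenvalues λ = -3, 5.
For λ=-3: (A-λI) row 1 is [8, -16], so an eigenvector is (-2, -1).
For λ=5: (A-λI) row 1 is [0, -16], so an eigenvector is (-1, 0).
General solution: c_1e^(-3t)(-2,-1) + c_2e^(5t)(-1,0).
Applying x_1(0)=-1, x_2(0)=3 gives c_1=-3, c_2=7.

x_1(t) = -7e^(5t) + 6e^(-3t), x_2(t) = 3e^(-3t)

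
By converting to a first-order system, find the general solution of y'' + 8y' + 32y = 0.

y(t) = C_1e^(-4t)cos(4t) + C_2e^(-4t)sin(4t)

Let x_1 = y, x_2 = y'. Then x_1' = x_2 and x_2' = -32x_1 - 8x_2.
A = [[0,1],[-32,-8]]; det(A-λI) = λ^2 + 8λ + 32.
Eigenvalues λ = -4 ± 4i.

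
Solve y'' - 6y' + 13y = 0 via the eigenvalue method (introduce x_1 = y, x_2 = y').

y(t) = C_1e^(3t)cos(2t) + C_2e^(3t)sin(2t)

Let x_1 = y, x_2 = y'. Then x_1' = x_2 and x_2' = -13x_1 + 6x_2.
A = [[0,1],[-13,6]]; det(A-λI) = λ^2 - 6λ + 13.
Eigenvalues λ = 3 ± 2i.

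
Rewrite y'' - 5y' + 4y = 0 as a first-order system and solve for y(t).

Let x_1 = y, x_2 = y'. Then x_1' = x_2 and x_2' = -4x_1 + 5x_2.
A = [[0,1],[-4,5]]; det(A-λI) = λ^2 - 5λ + 4.
Eigenvalues λ = 4, 1 with eigenvectors (1,4), (1,1).

y(t) = C_1e^(4t) + C_2e^(t)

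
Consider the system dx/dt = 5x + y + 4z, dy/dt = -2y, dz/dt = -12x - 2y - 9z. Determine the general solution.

Coefficient matrix A = [[5, 1, 4], [0, -2, 0], [-12, -2, -9]].
det(A - λI) = 0 gives eigenvalues λ = -3, -2, -1.
For λ=-3: eigenvector (1,0,-2).
For λ=-2: eigenvector (1,1,-2).
For λ=-1: eigenvector (2,0,-3).
General solution: c_1e^(-3t)(1,0,-2) + c_2e^(-2t)(1,1,-2) + c_3e^(-t)(2,0,-3).

x(t) = c_1e^(-3t) + c_2e^(-2t) + 2c_3e^(-t), y(t) = c_2e^(-2t), z(t) = -2c_1e^(-3t) - 2c_2e^(-2t) - 3c_3e^(-t)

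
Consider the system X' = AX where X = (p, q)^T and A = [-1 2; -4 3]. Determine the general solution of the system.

p(t) = K_1e^(t)cos(2t) + K_2e^(t)sin(2t), q(t) = -K_1e^(t)sin(2t) + K_1e^(t)cos(2t) + K_2e^(t)sin(2t) + K_2e^(t)cos(2t)

Coefficient matrix A = [[-1, 2], [-4, 3]].
Characteristic polynomial det(A - λI) = λ^2 - 2λ + 5 = 0.
Eigenvalues λ = 1 ± 2i (complex conjugate pair).
For λ=1+2i: an eigenvector is (1,1) - i(0,-1) = (1, 1 + i).
A real fundamental pair from Re and Im of e^((1+2i)t)v: X_1 = e^(t)(cos(2t)·(1,1) + sin(2t)·(0,-1)), X_2 = e^(t)(sin(2t)·(1,1) - cos(2t)·(0,-1)).
General solution: K_1X_1 + K_2X_2.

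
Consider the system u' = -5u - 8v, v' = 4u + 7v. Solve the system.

Coefficient matrix A = [[-5, -8], [4, 7]].
Characteristic polynomial det(A - λI) = λ^2 - 2λ - 3 = 0.
Eigenvalues λ = 3, -1.
For λ=3: (A-λI) row 1 is [-8, -8], so an eigenvector is (1, -1).
For λ=-1: (A-λI) row 1 is [-4, -8], so an eigenvector is (-2, 1).
General solution: C_1e^(3t)(1,-1) + C_2e^(-t)(-2,1).

u(t) = C_1e^(3t) - 2C_2e^(-t), v(t) = -C_1e^(3t) + C_2e^(-t)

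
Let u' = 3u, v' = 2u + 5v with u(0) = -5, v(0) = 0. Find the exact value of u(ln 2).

-40

A = [[3,0],[2,5]]; eigenvalues λ = 3, 5.
Eigenvectors: (1,-1) for λ=3, (0,-1) for λ=5.
From the initial condition, c_1 = -5, c_2 = 5.
u(ln 2) = (-5)(2^3)(1) + (5)(2^5)(0) = -40.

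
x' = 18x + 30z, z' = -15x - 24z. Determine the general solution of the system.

Coefficient matrix A = [[18, 30], [-15, -24]].
Characteristic polynomial det(A - λI) = λ^2 + 6λ + 18 = 0.
Eigenvalues λ = -3 ± 3i (complex conjugate pair).
For λ=-3+3i: an eigenvector is (-3,2) - i(-1,1) = (-3 + i, 2 - i).
A real fundamental pair from Re and Im of e^((-3+3i)t)v: X_1 = e^(-3t)(cos(3t)·(-3,2) + sin(3t)·(-1,1)), X_2 = e^(-3t)(sin(3t)·(-3,2) - cos(3t)·(-1,1)).
General solution: c_1X_1 + c_2X_2.

x(t) = -c_1e^(-3t)sin(3t) - 3c_1e^(-3t)cos(3t) - 3c_2e^(-3t)sin(3t) + c_2e^(-3t)cos(3t), z(t) = c_1e^(-3t)sin(3t) + 2c_1e^(-3t)cos(3t) + 2c_2e^(-3t)sin(3t) - c_2e^(-3t)cos(3t)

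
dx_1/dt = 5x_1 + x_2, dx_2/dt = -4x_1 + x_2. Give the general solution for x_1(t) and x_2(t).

Coefficient matrix A = [[5, 1], [-4, 1]].
Characteristic polynomial det(A - λI) = λ^2 - 6λ + 9 = 0.
Single eigenvalue λ = 3 with algebraic multiplicity 2.
Eigenvector v = (1,-2); generalized eigenvector w with (A-λI)w=v is (-1,3).
General solution: e^(3t)[K_1·v + K_2·(t·v + w)].

x_1(t) = K_1e^(3t) + K_2te^(3t) - K_2e^(3t), x_2(t) = -2K_1e^(3t) - 2K_2te^(3t) + 3K_2e^(3t)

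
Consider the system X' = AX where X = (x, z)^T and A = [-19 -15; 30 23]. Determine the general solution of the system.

x(t) = 2c_1e^(2t)sin(3t) - c_1e^(2t)cos(3t) - c_2e^(2t)sin(3t) - 2c_2e^(2t)cos(3t), z(t) = -3c_1e^(2t)sin(3t) + c_1e^(2t)cos(3t) + c_2e^(2t)sin(3t) + 3c_2e^(2t)cos(3t)

Coefficient matrix A = [[-19, -15], [30, 23]].
Characteristic polynomial det(A - λI) = λ^2 - 4λ + 13 = 0.
Eigenvalues λ = 2 ± 3i (complex conjugate pair).
For λ=2+3i: an eigenvector is (-1,1) - i(2,-3) = (-1 - 2i, 1 + 3i).
A real fundamental pair from Re and Im of e^((2+3i)t)v: X_1 = e^(2t)(cos(3t)·(-1,1) + sin(3t)·(2,-3)), X_2 = e^(2t)(sin(3t)·(-1,1) - cos(3t)·(2,-3)).
General solution: c_1X_1 + c_2X_2.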